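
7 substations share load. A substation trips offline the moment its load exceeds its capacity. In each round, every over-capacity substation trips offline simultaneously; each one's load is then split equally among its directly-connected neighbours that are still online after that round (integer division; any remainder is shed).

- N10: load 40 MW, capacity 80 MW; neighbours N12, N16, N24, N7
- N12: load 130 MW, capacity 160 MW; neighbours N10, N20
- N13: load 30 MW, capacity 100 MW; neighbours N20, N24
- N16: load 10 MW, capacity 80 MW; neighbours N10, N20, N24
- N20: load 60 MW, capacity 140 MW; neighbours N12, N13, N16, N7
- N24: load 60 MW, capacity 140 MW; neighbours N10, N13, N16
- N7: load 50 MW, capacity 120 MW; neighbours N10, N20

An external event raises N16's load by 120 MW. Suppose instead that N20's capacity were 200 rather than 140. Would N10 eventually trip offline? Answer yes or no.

With N20's capacity at 200:
Round 1 — N16 at 130 > 80. N16 trips offline.
  N16 sheds 130 MW to N10, N20, N24: 43 each (1 lost).
    N10: 40+43 = 83 > 80
    N20: 60+43 = 103 ≤ 200
    N24: 60+43 = 103 ≤ 140
Round 2 — N10 trips offline.
  N10 sheds 83 MW to N12, N24, N7: 27 each (2 lost).
    N12: 130+27 = 157 ≤ 160
    N24: 103+27 = 130 ≤ 140
    N7: 50+27 = 77 ≤ 120
No further trips.

yes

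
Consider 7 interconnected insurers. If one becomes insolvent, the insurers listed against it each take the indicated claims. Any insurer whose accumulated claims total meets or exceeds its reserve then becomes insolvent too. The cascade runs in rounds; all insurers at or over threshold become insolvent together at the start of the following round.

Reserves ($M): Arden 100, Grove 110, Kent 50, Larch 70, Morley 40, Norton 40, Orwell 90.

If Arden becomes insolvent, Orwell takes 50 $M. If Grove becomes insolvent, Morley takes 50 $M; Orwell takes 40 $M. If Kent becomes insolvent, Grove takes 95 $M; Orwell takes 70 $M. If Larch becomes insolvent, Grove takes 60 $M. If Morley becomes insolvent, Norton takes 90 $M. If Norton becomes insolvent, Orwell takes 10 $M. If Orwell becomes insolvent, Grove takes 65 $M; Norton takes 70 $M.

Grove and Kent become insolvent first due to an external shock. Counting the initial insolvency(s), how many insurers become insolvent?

5

Round 1 — Grove, Kent become insolvent (initial).
  Morley: +50 → 50 ≥ 40
  Orwell: +40+70 → 110 ≥ 90
Round 2 — Morley, Orwell become insolvent.
  Norton: +90+70 → 160 ≥ 40
Round 3 — Norton becomes insolvent.
No further insolvencies.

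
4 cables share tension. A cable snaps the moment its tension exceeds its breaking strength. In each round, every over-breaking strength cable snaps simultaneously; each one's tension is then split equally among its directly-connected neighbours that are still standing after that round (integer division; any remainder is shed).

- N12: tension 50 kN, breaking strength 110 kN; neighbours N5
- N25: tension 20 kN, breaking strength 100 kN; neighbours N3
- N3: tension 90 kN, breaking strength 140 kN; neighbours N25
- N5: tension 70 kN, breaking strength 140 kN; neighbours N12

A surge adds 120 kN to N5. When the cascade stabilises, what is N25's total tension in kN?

Round 1 — N5 at 190 > 140. N5 snaps.
  N5 sheds 190 kN to N12: 190 each.
    N12: 50+190 = 240 > 110
Round 2 — N12 snaps.
  N12 sheds 240 kN: no online neighbours, lost.
No further breaks.

20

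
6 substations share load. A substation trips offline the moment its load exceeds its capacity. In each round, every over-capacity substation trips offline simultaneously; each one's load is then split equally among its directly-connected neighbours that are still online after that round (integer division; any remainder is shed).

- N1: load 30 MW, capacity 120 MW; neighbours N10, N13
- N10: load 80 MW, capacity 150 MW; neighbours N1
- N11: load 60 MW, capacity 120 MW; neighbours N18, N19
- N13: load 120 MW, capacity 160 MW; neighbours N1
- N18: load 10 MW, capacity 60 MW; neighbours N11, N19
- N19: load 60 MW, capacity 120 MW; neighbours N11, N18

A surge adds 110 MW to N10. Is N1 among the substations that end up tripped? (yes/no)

Round 1 — N10 at 190 > 150. N10 trips offline.
  N10 sheds 190 MW to N1: 190 each.
    N1: 30+190 = 220 > 120
Round 2 — N1 trips offline.
  N1 sheds 220 MW to N13: 220 each.
    N13: 120+220 = 340 > 160
Round 3 — N13 trips offline.
  N13 sheds 340 MW: no online neighbours, lost.
No further trips.

yes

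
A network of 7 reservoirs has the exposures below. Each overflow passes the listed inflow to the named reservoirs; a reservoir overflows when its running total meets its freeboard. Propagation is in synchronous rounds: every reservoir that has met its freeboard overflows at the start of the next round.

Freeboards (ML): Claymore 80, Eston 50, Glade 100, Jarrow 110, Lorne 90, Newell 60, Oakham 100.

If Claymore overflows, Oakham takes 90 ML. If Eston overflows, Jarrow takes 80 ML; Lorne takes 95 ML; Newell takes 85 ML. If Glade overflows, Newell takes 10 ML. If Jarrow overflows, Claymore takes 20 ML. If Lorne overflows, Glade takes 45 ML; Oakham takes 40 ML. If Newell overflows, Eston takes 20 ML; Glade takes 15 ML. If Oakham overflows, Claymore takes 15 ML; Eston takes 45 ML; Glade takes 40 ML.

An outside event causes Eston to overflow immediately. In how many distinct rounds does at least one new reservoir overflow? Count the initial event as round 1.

2

Round 1 — Eston overflows (initial).
  Jarrow: +80 → 80 < 110
  Lorne: +95 → 95 ≥ 90
  Newell: +85 → 85 ≥ 60
Round 2 — Lorne, Newell overflow.
  Glade: +45+15 → 60 < 100
  Oakham: +40 → 40 < 100
No further overflows.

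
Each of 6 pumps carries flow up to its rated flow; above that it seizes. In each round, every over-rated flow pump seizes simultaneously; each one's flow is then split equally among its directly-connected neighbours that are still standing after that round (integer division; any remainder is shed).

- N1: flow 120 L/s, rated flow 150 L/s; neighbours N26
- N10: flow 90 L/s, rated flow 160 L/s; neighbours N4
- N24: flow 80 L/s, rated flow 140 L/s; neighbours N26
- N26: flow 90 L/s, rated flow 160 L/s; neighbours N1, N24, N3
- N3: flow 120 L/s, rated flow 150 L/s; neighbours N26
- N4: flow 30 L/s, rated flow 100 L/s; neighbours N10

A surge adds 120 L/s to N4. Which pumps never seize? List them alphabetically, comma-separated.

Round 1 — N4 at 150 > 100. N4 seizes.
  N4 sheds 150 L/s to N10: 150 each.
    N10: 90+150 = 240 > 160
Round 2 — N10 seizes.
  N10 sheds 240 L/s: no online neighbours, lost.
No further seizures.

N1, N24, N26, N3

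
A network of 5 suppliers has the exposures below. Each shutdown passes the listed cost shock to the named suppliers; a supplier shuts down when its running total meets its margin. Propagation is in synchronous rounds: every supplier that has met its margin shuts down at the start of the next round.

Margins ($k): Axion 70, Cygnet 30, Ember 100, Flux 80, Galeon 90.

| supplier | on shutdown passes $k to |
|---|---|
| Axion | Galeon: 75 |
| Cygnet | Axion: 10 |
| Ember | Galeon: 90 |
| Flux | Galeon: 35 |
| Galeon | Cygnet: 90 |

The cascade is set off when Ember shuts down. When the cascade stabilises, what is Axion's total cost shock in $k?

Round 1 — Ember shuts down (initial).
  Galeon: +90 → 90 ≥ 90
Round 2 — Galeon shuts down.
  Cygnet: +90 → 90 ≥ 30
Round 3 — Cygnet shuts down.
  Axion: +10 → 10 < 70
No further shutdowns.

10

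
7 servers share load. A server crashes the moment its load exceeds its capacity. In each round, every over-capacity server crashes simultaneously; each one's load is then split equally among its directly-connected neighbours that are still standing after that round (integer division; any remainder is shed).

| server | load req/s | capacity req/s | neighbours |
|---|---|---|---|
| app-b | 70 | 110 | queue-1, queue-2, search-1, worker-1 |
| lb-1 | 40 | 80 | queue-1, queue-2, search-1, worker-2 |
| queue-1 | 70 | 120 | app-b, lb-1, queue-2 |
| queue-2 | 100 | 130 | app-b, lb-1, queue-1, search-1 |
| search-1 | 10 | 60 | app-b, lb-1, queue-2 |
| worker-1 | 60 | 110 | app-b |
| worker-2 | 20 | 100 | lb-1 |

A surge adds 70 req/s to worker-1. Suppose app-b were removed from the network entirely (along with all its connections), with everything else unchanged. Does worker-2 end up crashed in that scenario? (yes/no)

no

With app-b removed:
Round 1 — worker-1 at 130 > 110. worker-1 crashes.
  worker-1 sheds 130 req/s: no online neighbours, lost.
No further crashes.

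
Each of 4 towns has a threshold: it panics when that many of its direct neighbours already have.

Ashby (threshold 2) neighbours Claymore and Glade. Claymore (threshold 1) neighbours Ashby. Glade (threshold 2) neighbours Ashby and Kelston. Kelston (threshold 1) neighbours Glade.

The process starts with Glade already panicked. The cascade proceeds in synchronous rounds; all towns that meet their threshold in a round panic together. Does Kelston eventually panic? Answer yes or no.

yes

Round 1 — Glade panics (initial).
Round 2 — checking thresholds:
  Ashby: 1 of 2 neighbours < 2, holds.
  Kelston: 1 of 1 neighbours ≥ 1, panics.
Round 3 — no new panics; cascade stops.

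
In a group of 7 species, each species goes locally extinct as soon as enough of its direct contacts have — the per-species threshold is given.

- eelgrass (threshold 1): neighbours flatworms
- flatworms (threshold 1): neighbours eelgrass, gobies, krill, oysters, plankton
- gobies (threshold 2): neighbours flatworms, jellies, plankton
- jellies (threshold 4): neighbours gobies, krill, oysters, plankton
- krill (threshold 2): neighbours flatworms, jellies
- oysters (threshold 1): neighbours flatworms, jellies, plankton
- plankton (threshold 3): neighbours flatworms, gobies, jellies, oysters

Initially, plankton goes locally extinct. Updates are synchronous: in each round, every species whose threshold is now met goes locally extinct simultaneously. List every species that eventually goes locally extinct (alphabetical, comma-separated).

Round 1 — plankton goes locally extinct (initial).
Round 2 — checking thresholds:
  flatworms: 1 of 5 neighbours ≥ 1, goes locally extinct.
  gobies: 1 of 3 neighbours < 2, not yet.
  jellies: 1 of 4 neighbours < 4, not yet.
  oysters: 1 of 3 neighbours ≥ 1, goes locally extinct.
Round 3 — checking thresholds:
  eelgrass: 1 of 1 neighbours ≥ 1, goes locally extinct.
  gobies: 2 of 3 neighbours ≥ 2, goes locally extinct.
  jellies: 2 of 4 neighbours < 4, not yet.
  krill: 1 of 2 neighbours < 2, not yet.
Round 4 — no new extinctions; cascade stops.

eelgrass, flatworms, gobies, oysters, plankton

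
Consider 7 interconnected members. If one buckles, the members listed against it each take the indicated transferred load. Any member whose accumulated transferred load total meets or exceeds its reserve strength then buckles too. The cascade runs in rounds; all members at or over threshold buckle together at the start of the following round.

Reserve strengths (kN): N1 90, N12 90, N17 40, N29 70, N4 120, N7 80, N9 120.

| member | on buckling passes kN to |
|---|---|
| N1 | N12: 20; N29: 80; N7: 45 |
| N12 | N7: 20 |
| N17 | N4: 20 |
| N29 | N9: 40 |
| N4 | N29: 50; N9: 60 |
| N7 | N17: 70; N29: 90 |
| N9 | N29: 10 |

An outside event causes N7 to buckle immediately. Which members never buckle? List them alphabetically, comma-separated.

N1, N12, N4, N9

Round 1 — N7 buckles (initial).
  N17: +70 → 70 ≥ 40
  N29: +90 → 90 ≥ 70
Round 2 — N17, N29 buckle.
  N4: +20 → 20 < 120
  N9: +40 → 40 < 120
No further bucklings.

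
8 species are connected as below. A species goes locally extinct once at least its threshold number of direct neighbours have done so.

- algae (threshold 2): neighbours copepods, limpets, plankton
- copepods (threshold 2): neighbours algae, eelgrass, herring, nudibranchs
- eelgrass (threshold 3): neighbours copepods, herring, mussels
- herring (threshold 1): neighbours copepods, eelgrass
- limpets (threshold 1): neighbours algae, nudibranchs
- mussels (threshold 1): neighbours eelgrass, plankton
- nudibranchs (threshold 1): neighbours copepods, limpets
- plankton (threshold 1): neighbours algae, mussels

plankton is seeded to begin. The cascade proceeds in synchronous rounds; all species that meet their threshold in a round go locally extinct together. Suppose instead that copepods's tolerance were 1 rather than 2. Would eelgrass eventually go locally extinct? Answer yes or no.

With copepods's tolerance at 1:
Round 1 — plankton goes locally extinct (initial).
Round 2 — checking thresholds:
  algae: 1 of 3 neighbours < 2, below threshold.
  mussels: 1 of 2 neighbours ≥ 1, goes locally extinct.
Round 3 — no new extinctions; cascade stops.

no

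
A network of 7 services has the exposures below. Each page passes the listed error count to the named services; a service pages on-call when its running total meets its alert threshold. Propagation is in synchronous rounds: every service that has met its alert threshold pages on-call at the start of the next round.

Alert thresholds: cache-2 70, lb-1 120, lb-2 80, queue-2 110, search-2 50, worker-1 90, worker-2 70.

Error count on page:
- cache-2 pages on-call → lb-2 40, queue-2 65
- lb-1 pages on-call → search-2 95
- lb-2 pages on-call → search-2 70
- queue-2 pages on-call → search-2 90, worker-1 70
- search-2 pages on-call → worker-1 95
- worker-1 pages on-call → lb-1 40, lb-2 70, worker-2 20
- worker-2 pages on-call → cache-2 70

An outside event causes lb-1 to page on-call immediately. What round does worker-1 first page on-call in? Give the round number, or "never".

3

Round 1 — lb-1 pages on-call (initial).
  search-2: +95 → 95 ≥ 50
Round 2 — search-2 pages on-call.
  worker-1: +95 → 95 ≥ 90
Round 3 — worker-1 pages on-call.
  lb-2: +70 → 70 < 80
  worker-2: +20 → 20 < 70
No further pages.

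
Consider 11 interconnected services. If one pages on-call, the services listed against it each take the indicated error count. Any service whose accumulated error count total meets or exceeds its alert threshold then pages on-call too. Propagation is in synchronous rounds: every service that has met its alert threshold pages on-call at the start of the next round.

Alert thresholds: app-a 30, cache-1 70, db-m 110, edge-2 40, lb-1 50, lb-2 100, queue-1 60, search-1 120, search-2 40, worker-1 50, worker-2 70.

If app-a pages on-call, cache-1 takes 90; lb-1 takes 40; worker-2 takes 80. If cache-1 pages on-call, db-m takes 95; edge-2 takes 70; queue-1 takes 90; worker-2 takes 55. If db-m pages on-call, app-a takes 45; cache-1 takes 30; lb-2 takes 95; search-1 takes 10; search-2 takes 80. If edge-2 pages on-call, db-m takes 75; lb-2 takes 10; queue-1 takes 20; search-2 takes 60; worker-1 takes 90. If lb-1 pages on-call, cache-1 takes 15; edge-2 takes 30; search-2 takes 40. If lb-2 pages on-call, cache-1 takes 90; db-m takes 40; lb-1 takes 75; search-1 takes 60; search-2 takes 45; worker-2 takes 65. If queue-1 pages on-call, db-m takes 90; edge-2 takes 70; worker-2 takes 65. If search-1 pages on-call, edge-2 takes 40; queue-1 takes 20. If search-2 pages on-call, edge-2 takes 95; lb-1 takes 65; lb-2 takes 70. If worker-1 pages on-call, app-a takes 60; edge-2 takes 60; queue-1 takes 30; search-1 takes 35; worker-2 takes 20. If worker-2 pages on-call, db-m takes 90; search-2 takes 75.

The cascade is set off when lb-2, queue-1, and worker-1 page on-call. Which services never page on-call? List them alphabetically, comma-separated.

search-1

Round 1 — lb-2, queue-1, worker-1 page on-call (initial).
  app-a: +60 → 60 ≥ 30
  cache-1: +90 → 90 ≥ 70
  db-m: +40+90 → 130 ≥ 110
  edge-2: +70+60 → 130 ≥ 40
  lb-1: +75 → 75 ≥ 50
  search-1: +60+35 → 95 < 120
  search-2: +45 → 45 ≥ 40
  worker-2: +65+65+20 → 150 ≥ 70
Round 2 — app-a, cache-1, db-m, edge-2, lb-1, search-2, worker-2 page on-call.
  search-1: +10 → 105 < 120
No further pages.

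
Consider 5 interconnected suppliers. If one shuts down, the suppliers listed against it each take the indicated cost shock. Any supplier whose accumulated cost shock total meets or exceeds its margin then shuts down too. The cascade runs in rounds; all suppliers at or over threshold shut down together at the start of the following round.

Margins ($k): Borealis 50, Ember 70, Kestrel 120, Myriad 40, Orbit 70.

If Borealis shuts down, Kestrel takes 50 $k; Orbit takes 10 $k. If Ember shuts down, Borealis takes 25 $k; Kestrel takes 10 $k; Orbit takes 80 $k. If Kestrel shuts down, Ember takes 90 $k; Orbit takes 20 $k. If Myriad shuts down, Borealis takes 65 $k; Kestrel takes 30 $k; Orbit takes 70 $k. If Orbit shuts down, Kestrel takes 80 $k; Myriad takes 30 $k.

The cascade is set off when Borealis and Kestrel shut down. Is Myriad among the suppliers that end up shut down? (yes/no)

Round 1 — Borealis, Kestrel shut down (initial).
  Ember: +90 → 90 ≥ 70
  Orbit: +10+20 → 30 < 70
Round 2 — Ember shuts down.
  Orbit: +80 → 110 ≥ 70
Round 3 — Orbit shuts down.
  Myriad: +30 → 30 < 40
No further shutdowns.

no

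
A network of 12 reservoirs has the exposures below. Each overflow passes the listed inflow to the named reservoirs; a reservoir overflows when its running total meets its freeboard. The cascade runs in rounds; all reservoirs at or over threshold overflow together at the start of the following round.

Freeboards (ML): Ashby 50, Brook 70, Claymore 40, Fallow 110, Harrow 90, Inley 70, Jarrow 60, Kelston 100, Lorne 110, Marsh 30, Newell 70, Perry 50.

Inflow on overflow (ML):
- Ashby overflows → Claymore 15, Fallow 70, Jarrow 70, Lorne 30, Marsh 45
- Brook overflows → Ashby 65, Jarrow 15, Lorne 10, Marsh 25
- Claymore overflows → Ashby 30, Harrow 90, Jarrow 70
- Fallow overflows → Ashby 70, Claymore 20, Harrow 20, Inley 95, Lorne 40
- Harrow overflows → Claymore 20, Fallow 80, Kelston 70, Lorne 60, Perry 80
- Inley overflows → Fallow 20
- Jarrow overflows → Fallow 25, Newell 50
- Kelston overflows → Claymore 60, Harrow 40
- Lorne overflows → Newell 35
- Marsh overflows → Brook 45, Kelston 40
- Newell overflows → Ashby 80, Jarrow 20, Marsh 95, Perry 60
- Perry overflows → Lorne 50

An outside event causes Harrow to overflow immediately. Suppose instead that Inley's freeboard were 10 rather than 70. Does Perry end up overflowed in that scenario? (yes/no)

yes

With Inley's freeboard at 10:
Round 1 — Harrow overflows (initial).
  Claymore: +20 → 20 < 40
  Fallow: +80 → 80 < 110
  Kelston: +70 → 70 < 100
  Lorne: +60 → 60 < 110
  Perry: +80 → 80 ≥ 50
Round 2 — Perry overflows.
  Lorne: +50 → 110 ≥ 110
Round 3 — Lorne overflows.
  Newell: +35 → 35 < 70
No further overflows.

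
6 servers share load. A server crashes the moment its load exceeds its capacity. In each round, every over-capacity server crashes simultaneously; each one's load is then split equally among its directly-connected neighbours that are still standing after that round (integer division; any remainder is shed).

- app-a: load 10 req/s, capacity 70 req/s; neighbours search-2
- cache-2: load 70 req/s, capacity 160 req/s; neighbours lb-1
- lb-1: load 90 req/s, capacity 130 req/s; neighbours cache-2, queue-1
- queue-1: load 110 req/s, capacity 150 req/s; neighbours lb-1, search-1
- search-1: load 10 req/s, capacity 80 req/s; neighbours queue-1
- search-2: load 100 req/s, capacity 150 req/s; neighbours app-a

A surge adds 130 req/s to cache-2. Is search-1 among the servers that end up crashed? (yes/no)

yes

Round 1 — cache-2 at 200 > 160. cache-2 crashes.
  cache-2 sheds 200 req/s to lb-1: 200 each.
    lb-1: 90+200 = 290 > 130
Round 2 — lb-1 crashes.
  lb-1 sheds 290 req/s to queue-1: 290 each.
    queue-1: 110+290 = 400 > 150
Round 3 — queue-1 crashes.
  queue-1 sheds 400 req/s to search-1: 400 each.
    search-1: 10+400 = 410 > 80
Round 4 — search-1 crashes.
  search-1 sheds 410 req/s: no online neighbours, lost.
No further crashes.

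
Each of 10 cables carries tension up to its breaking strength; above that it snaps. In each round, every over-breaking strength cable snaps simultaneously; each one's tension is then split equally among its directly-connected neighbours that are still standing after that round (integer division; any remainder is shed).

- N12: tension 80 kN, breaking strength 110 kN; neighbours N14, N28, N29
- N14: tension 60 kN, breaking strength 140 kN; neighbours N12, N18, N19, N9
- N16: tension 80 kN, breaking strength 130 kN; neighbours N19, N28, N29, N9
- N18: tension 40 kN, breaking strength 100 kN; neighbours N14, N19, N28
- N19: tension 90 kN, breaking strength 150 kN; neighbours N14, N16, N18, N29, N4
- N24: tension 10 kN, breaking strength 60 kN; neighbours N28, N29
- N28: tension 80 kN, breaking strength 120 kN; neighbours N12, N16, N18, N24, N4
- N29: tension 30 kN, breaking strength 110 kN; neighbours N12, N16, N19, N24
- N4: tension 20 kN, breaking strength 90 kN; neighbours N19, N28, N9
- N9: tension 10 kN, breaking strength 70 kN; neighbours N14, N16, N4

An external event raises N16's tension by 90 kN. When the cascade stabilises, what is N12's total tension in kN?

Round 1 — N16 at 170 > 130. N16 snaps.
  N16 sheds 170 kN to N19, N28, N29, N9: 42 each (2 lost).
    N19: 90+42 = 132 ≤ 150
    N28: 80+42 = 122 > 120
    N29: 30+42 = 72 ≤ 110
    N9: 10+42 = 52 ≤ 70
Round 2 — N28 snaps.
  N28 sheds 122 kN to N12, N18, N24, N4: 30 each (2 lost).
    N12: 80+30 = 110 ≤ 110
    N18: 40+30 = 70 ≤ 100
    N24: 10+30 = 40 ≤ 60
    N4: 20+30 = 50 ≤ 90
No further breaks.

110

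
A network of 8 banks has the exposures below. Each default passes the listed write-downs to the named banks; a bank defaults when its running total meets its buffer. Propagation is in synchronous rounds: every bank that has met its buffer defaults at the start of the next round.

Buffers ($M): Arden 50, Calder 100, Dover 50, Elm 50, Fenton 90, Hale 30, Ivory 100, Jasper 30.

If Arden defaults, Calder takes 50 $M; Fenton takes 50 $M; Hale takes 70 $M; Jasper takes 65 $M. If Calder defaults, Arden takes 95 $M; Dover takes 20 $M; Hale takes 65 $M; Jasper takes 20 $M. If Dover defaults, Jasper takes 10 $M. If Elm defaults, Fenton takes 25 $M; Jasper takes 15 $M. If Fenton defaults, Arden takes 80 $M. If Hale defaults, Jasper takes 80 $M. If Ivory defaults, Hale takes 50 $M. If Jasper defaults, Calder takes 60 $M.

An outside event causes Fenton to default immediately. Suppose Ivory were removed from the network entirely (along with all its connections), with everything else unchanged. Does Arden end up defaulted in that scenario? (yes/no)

With Ivory removed:
Round 1 — Fenton defaults (initial).
  Arden: +80 → 80 ≥ 50
Round 2 — Arden defaults.
  Calder: +50 → 50 < 100
  Hale: +70 → 70 ≥ 30
  Jasper: +65 → 65 ≥ 30
Round 3 — Hale, Jasper default.
  Calder: +60 → 110 ≥ 100
Round 4 — Calder defaults.
  Dover: +20 → 20 < 50
No further defaults.

yes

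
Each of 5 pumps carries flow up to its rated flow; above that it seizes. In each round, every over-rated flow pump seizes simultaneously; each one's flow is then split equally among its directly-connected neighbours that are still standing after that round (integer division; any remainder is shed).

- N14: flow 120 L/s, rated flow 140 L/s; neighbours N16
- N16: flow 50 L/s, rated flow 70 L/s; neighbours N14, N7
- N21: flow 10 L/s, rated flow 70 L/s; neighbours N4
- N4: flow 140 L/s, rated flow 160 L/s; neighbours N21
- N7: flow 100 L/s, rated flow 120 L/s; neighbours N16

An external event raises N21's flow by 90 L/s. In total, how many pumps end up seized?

2

Round 1 — N21 at 100 > 70. N21 seizes.
  N21 sheds 100 L/s to N4: 100 each.
    N4: 140+100 = 240 > 160
Round 2 — N4 seizes.
  N4 sheds 240 L/s: no online neighbours, lost.
No further seizures.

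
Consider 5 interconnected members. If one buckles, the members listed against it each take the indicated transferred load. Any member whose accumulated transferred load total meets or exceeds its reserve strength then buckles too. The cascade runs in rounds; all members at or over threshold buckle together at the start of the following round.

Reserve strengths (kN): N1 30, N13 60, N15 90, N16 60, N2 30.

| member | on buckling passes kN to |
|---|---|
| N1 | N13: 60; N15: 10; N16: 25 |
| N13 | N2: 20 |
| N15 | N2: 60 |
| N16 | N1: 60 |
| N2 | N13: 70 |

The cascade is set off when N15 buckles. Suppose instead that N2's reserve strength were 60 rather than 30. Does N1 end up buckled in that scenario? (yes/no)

With N2's reserve strength at 60:
Round 1 — N15 buckles (initial).
  N2: +60 → 60 ≥ 60
Round 2 — N2 buckles.
  N13: +70 → 70 ≥ 60
Round 3 — N13 buckles.
No further bucklings.

no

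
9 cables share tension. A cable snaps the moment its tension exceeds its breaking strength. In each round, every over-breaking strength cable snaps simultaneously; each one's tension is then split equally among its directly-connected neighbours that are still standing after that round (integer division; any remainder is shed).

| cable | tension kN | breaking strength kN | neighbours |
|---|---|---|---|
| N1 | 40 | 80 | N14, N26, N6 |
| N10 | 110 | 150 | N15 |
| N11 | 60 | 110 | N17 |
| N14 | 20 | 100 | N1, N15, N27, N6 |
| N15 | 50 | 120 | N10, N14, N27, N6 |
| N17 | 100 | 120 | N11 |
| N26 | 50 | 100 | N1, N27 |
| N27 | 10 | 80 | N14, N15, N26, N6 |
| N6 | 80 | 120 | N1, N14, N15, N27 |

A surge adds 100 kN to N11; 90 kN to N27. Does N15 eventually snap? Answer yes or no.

Round 1 — N11 at 160 > 110; N27 at 100 > 80. N11, N27 snap.
  N11 sheds 160 kN to N17: 160 each.
    N17: 100+160 = 260 > 120
  N27 sheds 100 kN to N14, N15, N26, N6: 25 each.
    N14: 20+25 = 45 ≤ 100
    N15: 50+25 = 75 ≤ 120
    N26: 50+25 = 75 ≤ 100
    N6: 80+25 = 105 ≤ 120
Round 2 — N17 snaps.
  N17 sheds 260 kN: no online neighbours, lost.
No further breaks.

no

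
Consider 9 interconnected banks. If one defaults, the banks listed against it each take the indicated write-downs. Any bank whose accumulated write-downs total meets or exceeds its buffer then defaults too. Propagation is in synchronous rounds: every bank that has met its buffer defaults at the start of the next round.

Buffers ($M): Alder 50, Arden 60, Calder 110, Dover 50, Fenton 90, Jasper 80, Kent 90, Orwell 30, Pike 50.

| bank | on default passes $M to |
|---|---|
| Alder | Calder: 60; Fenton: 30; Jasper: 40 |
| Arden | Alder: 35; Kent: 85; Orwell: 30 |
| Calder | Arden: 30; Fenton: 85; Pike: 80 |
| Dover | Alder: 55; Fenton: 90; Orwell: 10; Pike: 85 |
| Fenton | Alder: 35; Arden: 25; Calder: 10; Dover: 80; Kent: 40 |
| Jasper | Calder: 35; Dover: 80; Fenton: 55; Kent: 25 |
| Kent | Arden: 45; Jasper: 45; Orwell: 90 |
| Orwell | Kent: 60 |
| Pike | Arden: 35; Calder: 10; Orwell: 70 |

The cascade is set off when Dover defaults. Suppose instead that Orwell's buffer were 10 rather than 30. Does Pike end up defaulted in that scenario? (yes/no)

yes

With Orwell's buffer at 10:
Round 1 — Dover defaults (initial).
  Alder: +55 → 55 ≥ 50
  Fenton: +90 → 90 ≥ 90
  Orwell: +10 → 10 ≥ 10
  Pike: +85 → 85 ≥ 50
Round 2 — Alder, Fenton, Orwell, Pike default.
  Arden: +25+35 → 60 ≥ 60
  Calder: +60+10+10 → 80 < 110
  Jasper: +40 → 40 < 80
  Kent: +40+60 → 100 ≥ 90
Round 3 — Arden, Kent default.
  Jasper: +45 → 85 ≥ 80
Round 4 — Jasper defaults.
  Calder: +35 → 115 ≥ 110
Round 5 — Calder defaults.
No further defaults.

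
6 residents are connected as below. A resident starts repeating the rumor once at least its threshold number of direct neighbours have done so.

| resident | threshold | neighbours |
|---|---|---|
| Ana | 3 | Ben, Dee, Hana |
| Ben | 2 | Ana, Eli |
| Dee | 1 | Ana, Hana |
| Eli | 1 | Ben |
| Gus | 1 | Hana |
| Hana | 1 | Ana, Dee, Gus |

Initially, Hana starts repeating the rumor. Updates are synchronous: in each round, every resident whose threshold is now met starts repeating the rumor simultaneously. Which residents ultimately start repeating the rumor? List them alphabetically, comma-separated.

Dee, Gus, Hana

Round 1 — Hana starts repeating the rumor (initial).
Round 2 — checking thresholds:
  Ana: 1 of 3 neighbours < 3, holds.
  Dee: 1 of 2 neighbours ≥ 1, starts repeating the rumor.
  Gus: 1 of 1 neighbours ≥ 1, starts repeating the rumor.
Round 3 — no new spreads; cascade stops.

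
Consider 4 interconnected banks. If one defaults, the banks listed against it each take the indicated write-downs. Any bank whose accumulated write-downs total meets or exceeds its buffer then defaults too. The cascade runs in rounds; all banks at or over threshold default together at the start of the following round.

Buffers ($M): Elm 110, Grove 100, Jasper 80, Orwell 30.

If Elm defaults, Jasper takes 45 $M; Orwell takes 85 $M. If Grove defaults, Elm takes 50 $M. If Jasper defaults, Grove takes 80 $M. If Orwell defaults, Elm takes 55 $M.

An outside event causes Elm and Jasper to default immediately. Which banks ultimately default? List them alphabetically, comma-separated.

Round 1 — Elm, Jasper default (initial).
  Grove: +80 → 80 < 100
  Orwell: +85 → 85 ≥ 30
Round 2 — Orwell defaults.
No further defaults.

Elm, Jasper, Orwell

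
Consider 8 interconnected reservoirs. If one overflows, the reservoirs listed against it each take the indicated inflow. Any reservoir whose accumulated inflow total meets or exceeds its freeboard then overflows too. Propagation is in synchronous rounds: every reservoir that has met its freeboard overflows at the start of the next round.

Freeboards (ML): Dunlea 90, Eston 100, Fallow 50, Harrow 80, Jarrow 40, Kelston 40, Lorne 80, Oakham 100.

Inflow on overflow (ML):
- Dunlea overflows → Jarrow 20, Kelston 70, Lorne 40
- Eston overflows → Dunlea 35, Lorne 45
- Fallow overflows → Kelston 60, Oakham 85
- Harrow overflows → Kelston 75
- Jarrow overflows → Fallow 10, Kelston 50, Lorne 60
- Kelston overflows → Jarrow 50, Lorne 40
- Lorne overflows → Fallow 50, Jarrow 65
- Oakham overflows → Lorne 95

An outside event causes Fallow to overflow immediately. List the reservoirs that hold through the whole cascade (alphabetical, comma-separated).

Round 1 — Fallow overflows (initial).
  Kelston: +60 → 60 ≥ 40
  Oakham: +85 → 85 < 100
Round 2 — Kelston overflows.
  Jarrow: +50 → 50 ≥ 40
  Lorne: +40 → 40 < 80
Round 3 — Jarrow overflows.
  Lorne: +60 → 100 ≥ 80
Round 4 — Lorne overflows.
No further overflows.

Dunlea, Eston, Harrow, Oakham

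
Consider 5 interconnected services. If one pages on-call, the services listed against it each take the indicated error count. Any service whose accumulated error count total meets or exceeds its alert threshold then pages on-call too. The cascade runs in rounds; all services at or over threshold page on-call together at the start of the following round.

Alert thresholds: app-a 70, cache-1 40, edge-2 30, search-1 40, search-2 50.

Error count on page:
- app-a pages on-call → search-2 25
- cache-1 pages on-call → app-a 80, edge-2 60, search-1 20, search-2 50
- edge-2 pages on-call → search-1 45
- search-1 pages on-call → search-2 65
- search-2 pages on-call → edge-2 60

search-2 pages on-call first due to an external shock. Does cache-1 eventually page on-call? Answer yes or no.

no

Round 1 — search-2 pages on-call (initial).
  edge-2: +60 → 60 ≥ 30
Round 2 — edge-2 pages on-call.
  search-1: +45 → 45 ≥ 40
Round 3 — search-1 pages on-call.
No further pages.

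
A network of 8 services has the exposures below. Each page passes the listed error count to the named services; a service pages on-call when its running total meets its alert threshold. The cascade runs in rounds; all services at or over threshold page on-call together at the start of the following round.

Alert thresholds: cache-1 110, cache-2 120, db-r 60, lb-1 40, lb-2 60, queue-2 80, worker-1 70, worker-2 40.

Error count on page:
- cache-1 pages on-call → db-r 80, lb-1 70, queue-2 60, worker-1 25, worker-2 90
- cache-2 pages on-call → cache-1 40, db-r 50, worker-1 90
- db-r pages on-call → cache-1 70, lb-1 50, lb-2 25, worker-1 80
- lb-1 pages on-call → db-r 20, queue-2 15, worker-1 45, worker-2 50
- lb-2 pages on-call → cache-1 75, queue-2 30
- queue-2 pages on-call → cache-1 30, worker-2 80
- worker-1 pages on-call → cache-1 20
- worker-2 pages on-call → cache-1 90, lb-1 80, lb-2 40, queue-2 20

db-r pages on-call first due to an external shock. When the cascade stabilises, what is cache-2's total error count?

Round 1 — db-r pages on-call (initial).
  cache-1: +70 → 70 < 110
  lb-1: +50 → 50 ≥ 40
  lb-2: +25 → 25 < 60
  worker-1: +80 → 80 ≥ 70
Round 2 — lb-1, worker-1 page on-call.
  cache-1: +20 → 90 < 110
  queue-2: +15 → 15 < 80
  worker-2: +50 → 50 ≥ 40
Round 3 — worker-2 pages on-call.
  cache-1: +90 → 180 ≥ 110
  lb-2: +40 → 65 ≥ 60
  queue-2: +20 → 35 < 80
Round 4 — cache-1, lb-2 page on-call.
  queue-2: +60+30 → 125 ≥ 80
Round 5 — queue-2 pages on-call.
No further pages.

0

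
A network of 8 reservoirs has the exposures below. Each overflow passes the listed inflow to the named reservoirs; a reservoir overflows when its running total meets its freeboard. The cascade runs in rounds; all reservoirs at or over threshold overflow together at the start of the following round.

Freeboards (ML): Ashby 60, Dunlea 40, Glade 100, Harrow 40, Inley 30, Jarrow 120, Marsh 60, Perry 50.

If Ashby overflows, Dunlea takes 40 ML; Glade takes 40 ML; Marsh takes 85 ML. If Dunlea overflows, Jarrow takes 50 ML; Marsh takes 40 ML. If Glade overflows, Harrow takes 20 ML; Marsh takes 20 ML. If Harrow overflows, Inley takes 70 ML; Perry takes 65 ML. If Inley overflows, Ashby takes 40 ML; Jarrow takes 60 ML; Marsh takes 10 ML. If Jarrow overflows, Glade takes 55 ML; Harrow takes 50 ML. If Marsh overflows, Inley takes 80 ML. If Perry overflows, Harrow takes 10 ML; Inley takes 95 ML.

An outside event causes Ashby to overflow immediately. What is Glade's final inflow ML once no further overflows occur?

Round 1 — Ashby overflows (initial).
  Dunlea: +40 → 40 ≥ 40
  Glade: +40 → 40 < 100
  Marsh: +85 → 85 ≥ 60
Round 2 — Dunlea, Marsh overflow.
  Inley: +80 → 80 ≥ 30
  Jarrow: +50 → 50 < 120
Round 3 — Inley overflows.
  Jarrow: +60 → 110 < 120
No further overflows.

40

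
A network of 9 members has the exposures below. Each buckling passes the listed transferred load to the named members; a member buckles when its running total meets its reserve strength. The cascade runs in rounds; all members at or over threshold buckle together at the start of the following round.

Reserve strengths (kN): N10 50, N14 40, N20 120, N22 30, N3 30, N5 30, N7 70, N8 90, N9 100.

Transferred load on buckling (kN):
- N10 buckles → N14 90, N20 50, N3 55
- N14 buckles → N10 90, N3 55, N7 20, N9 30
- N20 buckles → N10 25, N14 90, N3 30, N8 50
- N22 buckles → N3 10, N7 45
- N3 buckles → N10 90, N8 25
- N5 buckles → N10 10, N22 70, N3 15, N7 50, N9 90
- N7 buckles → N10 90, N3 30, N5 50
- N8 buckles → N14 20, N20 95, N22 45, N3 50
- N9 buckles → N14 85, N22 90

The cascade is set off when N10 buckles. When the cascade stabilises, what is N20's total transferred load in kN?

50

Round 1 — N10 buckles (initial).
  N14: +90 → 90 ≥ 40
  N20: +50 → 50 < 120
  N3: +55 → 55 ≥ 30
Round 2 — N14, N3 buckle.
  N7: +20 → 20 < 70
  N8: +25 → 25 < 90
  N9: +30 → 30 < 100
No further bucklings.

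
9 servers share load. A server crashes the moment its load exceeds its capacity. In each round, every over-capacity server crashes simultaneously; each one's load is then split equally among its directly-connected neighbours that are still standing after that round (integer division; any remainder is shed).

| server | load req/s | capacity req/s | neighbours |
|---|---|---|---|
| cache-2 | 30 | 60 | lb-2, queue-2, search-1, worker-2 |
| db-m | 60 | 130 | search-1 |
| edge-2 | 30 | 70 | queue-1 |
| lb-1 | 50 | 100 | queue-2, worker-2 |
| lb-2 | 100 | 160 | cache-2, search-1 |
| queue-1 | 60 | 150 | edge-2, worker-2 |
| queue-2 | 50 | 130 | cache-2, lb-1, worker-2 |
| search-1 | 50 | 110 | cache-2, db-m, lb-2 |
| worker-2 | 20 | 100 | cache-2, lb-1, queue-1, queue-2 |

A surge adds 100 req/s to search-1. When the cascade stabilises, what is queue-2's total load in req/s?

Round 1 — search-1 at 150 > 110. search-1 crashes.
  search-1 sheds 150 req/s to cache-2, db-m, lb-2: 50 each.
    cache-2: 30+50 = 80 > 60
    db-m: 60+50 = 110 ≤ 130
    lb-2: 100+50 = 150 ≤ 160
Round 2 — cache-2 crashes.
  cache-2 sheds 80 req/s to lb-2, queue-2, worker-2: 26 each (2 lost).
    lb-2: 150+26 = 176 > 160
    queue-2: 50+26 = 76 ≤ 130
    worker-2: 20+26 = 46 ≤ 100
Round 3 — lb-2 crashes.
  lb-2 sheds 176 req/s: no online neighbours, lost.
No further crashes.

76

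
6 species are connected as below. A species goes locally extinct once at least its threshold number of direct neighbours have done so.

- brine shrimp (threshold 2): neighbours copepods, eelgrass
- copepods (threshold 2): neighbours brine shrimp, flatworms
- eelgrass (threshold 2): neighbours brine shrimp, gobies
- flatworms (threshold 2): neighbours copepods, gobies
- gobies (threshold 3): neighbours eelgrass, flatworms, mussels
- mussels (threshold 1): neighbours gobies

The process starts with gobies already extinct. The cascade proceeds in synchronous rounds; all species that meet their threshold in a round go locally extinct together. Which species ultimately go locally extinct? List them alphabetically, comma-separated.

Round 1 — gobies goes locally extinct (initial).
Round 2 — checking thresholds:
  eelgrass: 1 of 2 neighbours < 2, not yet.
  flatworms: 1 of 2 neighbours < 2, not yet.
  mussels: 1 of 1 neighbours ≥ 1, goes locally extinct.
Round 3 — no new extinctions; cascade stops.

gobies, mussels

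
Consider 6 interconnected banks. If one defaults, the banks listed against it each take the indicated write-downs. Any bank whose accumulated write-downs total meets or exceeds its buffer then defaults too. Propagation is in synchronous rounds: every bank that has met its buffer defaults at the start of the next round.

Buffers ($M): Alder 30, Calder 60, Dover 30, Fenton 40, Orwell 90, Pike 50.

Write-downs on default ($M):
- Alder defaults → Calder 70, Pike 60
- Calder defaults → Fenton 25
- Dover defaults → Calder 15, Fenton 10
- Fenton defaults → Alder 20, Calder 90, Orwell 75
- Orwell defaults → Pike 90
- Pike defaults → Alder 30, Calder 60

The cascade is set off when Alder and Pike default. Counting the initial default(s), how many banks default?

3

Round 1 — Alder, Pike default (initial).
  Calder: +70+60 → 130 ≥ 60
Round 2 — Calder defaults.
  Fenton: +25 → 25 < 40
No further defaults.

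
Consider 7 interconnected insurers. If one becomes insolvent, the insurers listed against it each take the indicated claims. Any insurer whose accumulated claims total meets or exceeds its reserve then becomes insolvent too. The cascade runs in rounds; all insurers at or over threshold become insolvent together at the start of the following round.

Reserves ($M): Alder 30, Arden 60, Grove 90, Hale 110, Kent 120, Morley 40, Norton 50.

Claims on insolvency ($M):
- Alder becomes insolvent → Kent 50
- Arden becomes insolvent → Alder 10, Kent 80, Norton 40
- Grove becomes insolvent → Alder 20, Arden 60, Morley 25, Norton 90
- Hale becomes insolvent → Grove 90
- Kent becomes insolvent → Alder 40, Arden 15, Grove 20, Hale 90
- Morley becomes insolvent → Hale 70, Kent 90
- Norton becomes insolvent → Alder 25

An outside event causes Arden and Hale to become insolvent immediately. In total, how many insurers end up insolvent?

Round 1 — Arden, Hale become insolvent (initial).
  Alder: +10 → 10 < 30
  Grove: +90 → 90 ≥ 90
  Kent: +80 → 80 < 120
  Norton: +40 → 40 < 50
Round 2 — Grove becomes insolvent.
  Alder: +20 → 30 ≥ 30
  Morley: +25 → 25 < 40
  Norton: +90 → 130 ≥ 50
Round 3 — Alder, Norton become insolvent.
  Kent: +50 → 130 ≥ 120
Round 4 — Kent becomes insolvent.
No further insolvencies.

6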